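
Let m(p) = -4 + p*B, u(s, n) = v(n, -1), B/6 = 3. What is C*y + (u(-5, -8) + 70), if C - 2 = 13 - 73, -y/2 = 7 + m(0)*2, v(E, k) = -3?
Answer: -49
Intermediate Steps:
B = 18 (B = 6*3 = 18)
u(s, n) = -3
m(p) = -4 + 18*p (m(p) = -4 + p*18 = -4 + 18*p)
y = 2 (y = -2*(7 + (-4 + 18*0)*2) = -2*(7 + (-4 + 0)*2) = -2*(7 - 4*2) = -2*(7 - 8) = -2*(-1) = 2)
C = -58 (C = 2 + (13 - 73) = 2 - 60 = -58)
C*y + (u(-5, -8) + 70) = -58*2 + (-3 + 70) = -116 + 67 = -49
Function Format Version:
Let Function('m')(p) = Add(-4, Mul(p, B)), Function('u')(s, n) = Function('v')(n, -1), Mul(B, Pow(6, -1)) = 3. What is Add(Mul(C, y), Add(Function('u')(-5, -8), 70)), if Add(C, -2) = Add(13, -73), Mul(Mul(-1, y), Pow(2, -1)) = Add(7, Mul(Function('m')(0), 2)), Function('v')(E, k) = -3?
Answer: -49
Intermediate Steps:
B = 18 (B = Mul(6, 3) = 18)
Function('u')(s, n) = -3
Function('m')(p) = Add(-4, Mul(18, p)) (Function('m')(p) = Add(-4, Mul(p, 18)) = Add(-4, Mul(18, p)))
y = 2 (y = Mul(-2, Add(7, Mul(Add(-4, Mul(18, 0)), 2))) = Mul(-2, Add(7, Mul(Add(-4, 0), 2))) = Mul(-2, Add(7, Mul(-4, 2))) = Mul(-2, Add(7, -8)) = Mul(-2, -1) = 2)
C = -58 (C = Add(2, Add(13, -73)) = Add(2, -60) = -58)
Add(Mul(C, y), Add(Function('u')(-5, -8), 70)) = Add(Mul(-58, 2), Add(-3, 70)) = Add(-116, 67) = -49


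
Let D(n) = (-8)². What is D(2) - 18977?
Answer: -18913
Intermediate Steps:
D(n) = 64
D(2) - 18977 = 64 - 18977 = -18913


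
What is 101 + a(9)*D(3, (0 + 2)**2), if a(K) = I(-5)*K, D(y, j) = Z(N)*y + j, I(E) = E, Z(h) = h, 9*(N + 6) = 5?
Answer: 656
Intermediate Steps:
N = -49/9 (N = -6 + (1/9)*5 = -6 + 5/9 = -49/9 ≈ -5.4444)
D(y, j) = j - 49*y/9 (D(y, j) = -49*y/9 + j = j - 49*y/9)
a(K) = -5*K
101 + a(9)*D(3, (0 + 2)**2) = 101 + (-5*9)*((0 + 2)**2 - 49/9*3) = 101 - 45*(2**2 - 49/3) = 101 - 45*(4 - 49/3) = 101 - 45*(-37/3) = 101 + 555 = 656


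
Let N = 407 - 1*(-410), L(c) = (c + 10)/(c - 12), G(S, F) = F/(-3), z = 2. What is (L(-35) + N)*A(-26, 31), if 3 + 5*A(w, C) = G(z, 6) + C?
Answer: 999024/235 ≈ 4251.2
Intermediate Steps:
G(S, F) = -F/3 (G(S, F) = F*(-1/3) = -F/3)
A(w, C) = -1 + C/5 (A(w, C) = -3/5 + (-1/3*6 + C)/5 = -3/5 + (-2 + C)/5 = -3/5 + (-2/5 + C/5) = -1 + C/5)
L(c) = (10 + c)/(-12 + c)
N = 817 (N = 407 + 410 = 817)
(L(-35) + N)*A(-26, 31) = ((10 - 35)/(-12 - 35) + 817)*(-1 + (1/5)*31) = (-25/(-47) + 817)*(-1 + 31/5) = (-1/47*(-25) + 817)*(26/5) = (25/47 + 817)*(26/5) = (38424/47)*(26/5) = 999024/235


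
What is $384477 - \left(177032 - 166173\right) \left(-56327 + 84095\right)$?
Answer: $-301148235$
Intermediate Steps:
$384477 - \left(177032 - 166173\right) \left(-56327 + 84095\right) = 384477 - 10859 \cdot 27768 = 384477 - 301532712 = -301148235$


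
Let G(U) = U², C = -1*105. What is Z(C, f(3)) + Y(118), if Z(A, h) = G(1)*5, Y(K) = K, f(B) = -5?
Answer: 123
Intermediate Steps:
C = -105
Z(A, h) = 5 (Z(A, h) = 1²*5 = 1*5 = 5)
Z(C, f(3)) + Y(118) = 5 + 118 = 123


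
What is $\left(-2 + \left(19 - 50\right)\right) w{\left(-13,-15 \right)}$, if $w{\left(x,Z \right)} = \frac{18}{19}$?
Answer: $- \frac{594}{19} \approx -31.263$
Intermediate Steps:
$w{\left(x,Z \right)} = \frac{18}{19}$ ($w{\left(x,Z \right)} = 18 \cdot \frac{1}{19} = \frac{18}{19}$)
$\left(-2 + \left(19 - 50\right)\right) w{\left(-13,-15 \right)} = \left(-2 + \left(19 - 50\right)\right) \frac{18}{19} = \left(-2 - 31\right) \frac{18}{19} = \left(-33\right) \frac{18}{19} = - \frac{594}{19}$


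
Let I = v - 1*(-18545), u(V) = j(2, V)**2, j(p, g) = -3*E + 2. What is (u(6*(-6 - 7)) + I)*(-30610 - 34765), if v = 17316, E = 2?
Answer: -2345458875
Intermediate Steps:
j(p, g) = -4 (j(p, g) = -3*2 + 2 = -6 + 2 = -4)
u(V) = 16 (u(V) = (-4)**2 = 16)
I = 35861 (I = 17316 - 1*(-18545) = 17316 + 18545 = 35861)
(u(6*(-6 - 7)) + I)*(-30610 - 34765) = (16 + 35861)*(-30610 - 34765) = 35877*(-65375) = -2345458875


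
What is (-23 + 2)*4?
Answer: -84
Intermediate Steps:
(-23 + 2)*4 = -21*4 = -84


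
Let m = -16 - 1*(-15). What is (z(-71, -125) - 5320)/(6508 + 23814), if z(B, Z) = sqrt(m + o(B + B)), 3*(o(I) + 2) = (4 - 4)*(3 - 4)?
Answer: -2660/15161 + I*sqrt(3)/30322 ≈ -0.17545 + 5.7122e-5*I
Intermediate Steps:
o(I) = -2 (o(I) = -2 + ((4 - 4)*(3 - 4))/3 = -2 + (0*(-1))/3 = -2 + (1/3)*0 = -2 + 0 = -2)
m = -1 (m = -16 + 15 = -1)
z(B, Z) = I*sqrt(3) (z(B, Z) = sqrt(-1 - 2) = sqrt(-3) = I*sqrt(3))
(z(-71, -125) - 5320)/(6508 + 23814) = (I*sqrt(3) - 5320)/(6508 + 23814) = (-5320 + I*sqrt(3))/30322 = (-5320 + I*sqrt(3))*(1/30322) = -2660/15161 + I*sqrt(3)/30322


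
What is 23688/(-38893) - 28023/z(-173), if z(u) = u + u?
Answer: 1081702491/13456978 ≈ 80.382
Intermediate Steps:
z(u) = 2*u
23688/(-38893) - 28023/z(-173) = 23688/(-38893) - 28023/(2*(-173)) = 23688*(-1/38893) - 28023/(-346) = -23688/38893 - 28023*(-1/346) = -23688/38893 + 28023/346 = 1081702491/13456978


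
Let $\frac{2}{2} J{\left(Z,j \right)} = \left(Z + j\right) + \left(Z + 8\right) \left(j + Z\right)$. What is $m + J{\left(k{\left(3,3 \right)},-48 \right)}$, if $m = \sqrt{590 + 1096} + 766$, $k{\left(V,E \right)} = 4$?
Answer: $194 + \sqrt{1686} \approx 235.06$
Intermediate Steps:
$J{\left(Z,j \right)} = Z + j + \left(8 + Z\right) \left(Z + j\right)$ ($J{\left(Z,j \right)} = \left(Z + j\right) + \left(Z + 8\right) \left(j + Z\right) = \left(Z + j\right) + \left(8 + Z\right) \left(Z + j\right) = Z + j + \left(8 + Z\right) \left(Z + j\right)$)
$m = 766 + \sqrt{1686}$ ($m = \sqrt{1686} + 766 = 766 + \sqrt{1686} \approx 807.06$)
$m + J{\left(k{\left(3,3 \right)},-48 \right)} = \left(766 + \sqrt{1686}\right) + \left(4^{2} + 9 \cdot 4 + 9 \left(-48\right) + 4 \left(-48\right)\right) = \left(766 + \sqrt{1686}\right) + \left(16 + 36 - 432 - 192\right) = \left(766 + \sqrt{1686}\right) - 572 = 194 + \sqrt{1686}$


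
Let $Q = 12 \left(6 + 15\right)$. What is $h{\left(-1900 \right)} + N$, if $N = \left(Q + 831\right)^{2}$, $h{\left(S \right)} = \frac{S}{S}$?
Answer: $1172890$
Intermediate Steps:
$h{\left(S \right)} = 1$
$Q = 252$ ($Q = 12 \cdot 21 = 252$)
$N = 1172889$ ($N = \left(252 + 831\right)^{2} = 1083^{2} = 1172889$)
$h{\left(-1900 \right)} + N = 1 + 1172889 = 1172890$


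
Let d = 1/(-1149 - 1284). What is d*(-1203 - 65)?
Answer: 1268/2433 ≈ 0.52117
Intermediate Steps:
d = -1/2433 (d = 1/(-2433) = -1/2433 ≈ -0.00041102)
d*(-1203 - 65) = -(-1203 - 65)/2433 = -1/2433*(-1268) = 1268/2433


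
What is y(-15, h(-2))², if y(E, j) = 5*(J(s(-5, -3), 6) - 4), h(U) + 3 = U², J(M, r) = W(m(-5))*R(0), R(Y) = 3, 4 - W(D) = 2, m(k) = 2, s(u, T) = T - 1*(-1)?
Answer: 100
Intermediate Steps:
s(u, T) = 1 + T (s(u, T) = T + 1 = 1 + T)
W(D) = 2 (W(D) = 4 - 1*2 = 4 - 2 = 2)
J(M, r) = 6 (J(M, r) = 2*3 = 6)
h(U) = -3 + U²
y(E, j) = 10 (y(E, j) = 5*(6 - 4) = 5*2 = 10)
y(-15, h(-2))² = 10² = 100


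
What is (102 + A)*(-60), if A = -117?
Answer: 900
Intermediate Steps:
(102 + A)*(-60) = (102 - 117)*(-60) = -15*(-60) = 900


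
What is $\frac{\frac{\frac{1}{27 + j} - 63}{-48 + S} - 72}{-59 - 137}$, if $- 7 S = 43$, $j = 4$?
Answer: $\frac{208066}{575701} \approx 0.36141$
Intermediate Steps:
$S = - \frac{43}{7}$ ($S = \left(- \frac{1}{7}\right) 43 = - \frac{43}{7} \approx -6.1429$)
$\frac{\frac{\frac{1}{27 + j} - 63}{-48 + S} - 72}{-59 - 137} = \frac{\frac{\frac{1}{27 + 4} - 63}{-48 - \frac{43}{7}} - 72}{-59 - 137} = \frac{\frac{\frac{1}{31} - 63}{- \frac{379}{7}} - 72}{-196} = \left(\left(\frac{1}{31} - 63\right) \left(- \frac{7}{379}\right) - 72\right) \left(- \frac{1}{196}\right) = \left(\left(- \frac{1952}{31}\right) \left(- \frac{7}{379}\right) - 72\right) \left(- \frac{1}{196}\right) = \left(\frac{13664}{11749} - 72\right) \left(- \frac{1}{196}\right) = \left(- \frac{832264}{11749}\right) \left(- \frac{1}{196}\right) = \frac{208066}{575701}$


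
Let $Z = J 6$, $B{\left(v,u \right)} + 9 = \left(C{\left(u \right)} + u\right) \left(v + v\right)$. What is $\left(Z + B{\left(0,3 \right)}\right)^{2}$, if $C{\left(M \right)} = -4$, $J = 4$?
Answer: $225$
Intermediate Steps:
$B{\left(v,u \right)} = -9 + 2 v \left(-4 + u\right)$ ($B{\left(v,u \right)} = -9 + \left(-4 + u\right) \left(v + v\right) = -9 + \left(-4 + u\right) 2 v = -9 + 2 v \left(-4 + u\right)$)
$Z = 24$ ($Z = 4 \cdot 6 = 24$)
$\left(Z + B{\left(0,3 \right)}\right)^{2} = \left(24 - \left(9 - 0\right)\right)^{2} = \left(24 + \left(-9 + 0 + 0\right)\right)^{2} = \left(24 - 9\right)^{2} = 15^{2} = 225$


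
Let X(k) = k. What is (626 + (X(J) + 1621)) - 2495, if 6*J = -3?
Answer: -497/2 ≈ -248.50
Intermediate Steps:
J = -½ (J = (⅙)*(-3) = -½ ≈ -0.50000)
(626 + (X(J) + 1621)) - 2495 = (626 + (-½ + 1621)) - 2495 = (626 + 3241/2) - 2495 = 4493/2 - 2495 = -497/2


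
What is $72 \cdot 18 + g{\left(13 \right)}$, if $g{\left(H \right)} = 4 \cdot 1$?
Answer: $1300$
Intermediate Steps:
$g{\left(H \right)} = 4$
$72 \cdot 18 + g{\left(13 \right)} = 72 \cdot 18 + 4 = 1296 + 4 = 1300$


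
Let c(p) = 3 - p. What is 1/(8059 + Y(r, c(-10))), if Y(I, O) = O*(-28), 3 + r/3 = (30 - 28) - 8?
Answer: 1/7695 ≈ 0.00012995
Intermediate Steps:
r = -27 (r = -9 + 3*((30 - 28) - 8) = -9 + 3*(2 - 8) = -9 + 3*(-6) = -9 - 18 = -27)
Y(I, O) = -28*O
1/(8059 + Y(r, c(-10))) = 1/(8059 - 28*(3 - 1*(-10))) = 1/(8059 - 28*(3 + 10)) = 1/(8059 - 28*13) = 1/(8059 - 364) = 1/7695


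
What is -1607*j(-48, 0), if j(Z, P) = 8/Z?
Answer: 1607/6 ≈ 267.83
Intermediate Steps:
-1607*j(-48, 0) = -12856/(-48) = -12856*(-1)/48 = -1607*(-⅙) = 1607/6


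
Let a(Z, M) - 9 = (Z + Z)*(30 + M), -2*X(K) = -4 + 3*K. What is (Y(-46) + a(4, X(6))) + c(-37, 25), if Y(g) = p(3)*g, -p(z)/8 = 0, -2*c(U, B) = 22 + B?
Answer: 339/2 ≈ 169.50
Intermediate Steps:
c(U, B) = -11 - B/2 (c(U, B) = -(22 + B)/2 = -11 - B/2)
p(z) = 0 (p(z) = -8*0 = 0)
Y(g) = 0 (Y(g) = 0*g = 0)
X(K) = 2 - 3*K/2 (X(K) = -(-4 + 3*K)/2 = 2 - 3*K/2)
a(Z, M) = 9 + 2*Z*(30 + M) (a(Z, M) = 9 + (Z + Z)*(30 + M) = 9 + (2*Z)*(30 + M) = 9 + 2*Z*(30 + M))
(Y(-46) + a(4, X(6))) + c(-37, 25) = (0 + (9 + 60*4 + 2*(2 - 3/2*6)*4)) + (-11 - ½*25) = (0 + (9 + 240 + 2*(2 - 9)*4)) + (-11 - 25/2) = (0 + (9 + 240 + 2*(-7)*4)) - 47/2 = (0 + (9 + 240 - 56)) - 47/2 = (0 + 193) - 47/2 = 193 - 47/2 = 339/2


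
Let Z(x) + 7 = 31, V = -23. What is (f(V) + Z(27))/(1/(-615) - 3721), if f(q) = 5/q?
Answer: -336405/52633568 ≈ -0.0063915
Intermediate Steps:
Z(x) = 24 (Z(x) = -7 + 31 = 24)
(f(V) + Z(27))/(1/(-615) - 3721) = (5/(-23) + 24)/(1/(-615) - 3721) = (5*(-1/23) + 24)/(-1/615 - 3721) = (-5/23 + 24)/(-2288416/615) = (547/23)*(-615/2288416) = -336405/52633568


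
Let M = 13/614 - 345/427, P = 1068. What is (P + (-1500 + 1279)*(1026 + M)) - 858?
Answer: -59347167749/262178 ≈ -2.2636e+5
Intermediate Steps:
M = -206279/262178 (M = 13*(1/614) - 345*1/427 = 13/614 - 345/427 = -206279/262178 ≈ -0.78679)
(P + (-1500 + 1279)*(1026 + M)) - 858 = (1068 + (-1500 + 1279)*(1026 - 206279/262178)) - 858 = (1068 - 221*268788349/262178) - 858 = (1068 - 59402225129/262178) - 858 = -59122219025/262178 - 858 = -59347167749/262178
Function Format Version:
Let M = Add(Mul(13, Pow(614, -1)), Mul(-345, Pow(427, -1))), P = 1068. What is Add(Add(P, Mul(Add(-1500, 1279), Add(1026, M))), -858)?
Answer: Rational(-59347167749, 262178) ≈ -2.2636e+5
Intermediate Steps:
M = Rational(-206279, 262178) (M = Add(Mul(13, Rational(1, 614)), Mul(-345, Rational(1, 427))) = Add(Rational(13, 614), Rational(-345, 427)) = Rational(-206279, 262178) ≈ -0.78679)
Add(Add(P, Mul(Add(-1500, 1279), Add(1026, M))), -858) = Add(Add(1068, Mul(Add(-1500, 1279), Add(1026, Rational(-206279, 262178)))), -858) = Add(Add(1068, Mul(-221, Rational(268788349, 262178))), -858) = Add(Add(1068, Rational(-59402225129, 262178)), -858) = Add(Rational(-59122219025, 262178), -858) = Rational(-59347167749, 262178)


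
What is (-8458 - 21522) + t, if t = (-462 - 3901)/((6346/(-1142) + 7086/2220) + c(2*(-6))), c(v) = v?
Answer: -90064501010/3034899 ≈ -29676.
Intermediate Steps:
t = 921771010/3034899 (t = (-462 - 3901)/((6346/(-1142) + 7086/2220) + 2*(-6)) = -4363/((6346*(-1/1142) + 7086*(1/2220)) - 12) = -4363/((-3173/571 + 1181/370) - 12) = -4363/(-499659/211270 - 12) = -4363/(-3034899/211270) = -4363*(-211270/3034899) = 921771010/3034899 ≈ 303.72)
(-8458 - 21522) + t = (-8458 - 21522) + 921771010/3034899 = -29980 + 921771010/3034899 = -90064501010/3034899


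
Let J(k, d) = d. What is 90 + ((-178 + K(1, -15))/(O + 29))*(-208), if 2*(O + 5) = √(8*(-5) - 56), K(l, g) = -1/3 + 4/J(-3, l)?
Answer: 115534/75 - 27196*I*√6/225 ≈ 1540.5 - 296.07*I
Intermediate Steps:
K(l, g) = -⅓ + 4/l (K(l, g) = -1/3 + 4/l = -1*⅓ + 4/l = -⅓ + 4/l)
O = -5 + 2*I*√6 (O = -5 + √(8*(-5) - 56)/2 = -5 + √(-40 - 56)/2 = -5 + √(-96)/2 = -5 + (4*I*√6)/2 = -5 + 2*I*√6 ≈ -5.0 + 4.899*I)
90 + ((-178 + K(1, -15))/(O + 29))*(-208) = 90 + ((-178 + (⅓)*(12 - 1*1)/1)/((-5 + 2*I*√6) + 29))*(-208) = 90 + ((-178 + (⅓)*1*(12 - 1))/(24 + 2*I*√6))*(-208) = 90 + ((-178 + (⅓)*1*11)/(24 + 2*I*√6))*(-208) = 90 + ((-178 + 11/3)/(24 + 2*I*√6))*(-208) = 90 - 523/(3*(24 + 2*I*√6))*(-208) = 90 + 108784/(3*(24 + 2*I*√6))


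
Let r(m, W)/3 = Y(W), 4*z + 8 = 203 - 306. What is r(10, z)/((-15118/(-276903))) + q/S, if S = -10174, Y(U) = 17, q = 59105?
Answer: 35696054458/38452633 ≈ 928.31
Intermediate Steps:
z = -111/4 (z = -2 + (203 - 306)/4 = -2 + (1/4)*(-103) = -2 - 103/4 = -111/4 ≈ -27.750)
r(m, W) = 51 (r(m, W) = 3*17 = 51)
r(10, z)/((-15118/(-276903))) + q/S = 51/((-15118/(-276903))) + 59105/(-10174) = 51/((-15118*(-1/276903))) + 59105*(-1/10174) = 51/(15118/276903) - 59105/10174 = 51*(276903/15118) - 59105/10174 = 14122053/15118 - 59105/10174 = 35696054458/38452633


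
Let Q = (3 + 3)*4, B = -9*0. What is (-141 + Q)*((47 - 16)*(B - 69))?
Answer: 250263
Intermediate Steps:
B = 0
Q = 24 (Q = 6*4 = 24)
(-141 + Q)*((47 - 16)*(B - 69)) = (-141 + 24)*((47 - 16)*(0 - 69)) = -3627*(-69) = -117*(-2139) = 250263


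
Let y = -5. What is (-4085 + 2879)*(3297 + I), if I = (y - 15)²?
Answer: -4458582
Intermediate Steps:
I = 400 (I = (-5 - 15)² = (-20)² = 400)
(-4085 + 2879)*(3297 + I) = (-4085 + 2879)*(3297 + 400) = -1206*3697 = -4458582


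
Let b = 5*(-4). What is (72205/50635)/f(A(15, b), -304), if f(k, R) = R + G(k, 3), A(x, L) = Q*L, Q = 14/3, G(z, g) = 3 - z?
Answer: -6189/901303 ≈ -0.0068667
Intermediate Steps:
Q = 14/3 (Q = 14*(1/3) = 14/3 ≈ 4.6667)
b = -20
A(x, L) = 14*L/3
f(k, R) = 3 + R - k (f(k, R) = R + (3 - k) = 3 + R - k)
(72205/50635)/f(A(15, b), -304) = (72205/50635)/(3 - 304 - 14*(-20)/3) = (72205*(1/50635))/(3 - 304 - 1*(-280/3)) = 14441/(10127*(3 - 304 + 280/3)) = 14441/(10127*(-623/3)) = (14441/10127)*(-3/623) = -6189/901303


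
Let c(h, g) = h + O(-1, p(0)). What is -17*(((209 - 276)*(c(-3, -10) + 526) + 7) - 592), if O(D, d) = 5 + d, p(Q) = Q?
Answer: 611337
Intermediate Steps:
c(h, g) = 5 + h (c(h, g) = h + (5 + 0) = h + 5 = 5 + h)
-17*(((209 - 276)*(c(-3, -10) + 526) + 7) - 592) = -17*(((209 - 276)*((5 - 3) + 526) + 7) - 592) = -17*((-67*(2 + 526) + 7) - 592) = -17*((-67*528 + 7) - 592) = -17*((-35376 + 7) - 592) = -17*(-35369 - 592) = -17*(-35961) = 611337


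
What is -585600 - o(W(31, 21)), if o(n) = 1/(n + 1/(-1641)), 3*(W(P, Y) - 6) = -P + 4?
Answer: -2883492759/4924 ≈ -5.8560e+5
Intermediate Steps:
W(P, Y) = 22/3 - P/3 (W(P, Y) = 6 + (-P + 4)/3 = 6 + (4 - P)/3 = 6 + (4/3 - P/3) = 22/3 - P/3)
o(n) = 1/(-1/1641 + n) (o(n) = 1/(n - 1/1641) = 1/(-1/1641 + n))
-585600 - o(W(31, 21)) = -585600 - 1641/(-1 + 1641*(22/3 - 1/3*31)) = -585600 - 1641/(-1 + 1641*(22/3 - 31/3)) = -585600 - 1641/(-1 + 1641*(-3)) = -585600 - 1641/(-1 - 4923) = -585600 - 1641/(-4924) = -585600 - 1641*(-1)/4924 = -585600 - 1*(-1641/4924) = -585600 + 1641/4924 = -2883492759/4924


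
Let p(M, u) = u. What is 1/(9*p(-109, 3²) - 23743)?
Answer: -1/23662 ≈ -4.2262e-5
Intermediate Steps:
1/(9*p(-109, 3²) - 23743) = 1/(9*3² - 23743) = 1/(9*9 - 23743) = 1/(81 - 23743) = 1/(-23662) = -1/23662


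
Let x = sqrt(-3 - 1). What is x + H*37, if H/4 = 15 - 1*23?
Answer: -1184 + 2*I ≈ -1184.0 + 2.0*I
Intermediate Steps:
x = 2*I (x = sqrt(-4) = 2*I ≈ 2.0*I)
H = -32 (H = 4*(15 - 1*23) = 4*(15 - 23) = 4*(-8) = -32)
x + H*37 = 2*I - 32*37 = 2*I - 1184 = -1184 + 2*I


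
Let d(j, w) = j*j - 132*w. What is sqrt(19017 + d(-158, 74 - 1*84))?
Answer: sqrt(45301) ≈ 212.84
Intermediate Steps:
d(j, w) = j**2 - 132*w
sqrt(19017 + d(-158, 74 - 1*84)) = sqrt(19017 + ((-158)**2 - 132*(74 - 1*84))) = sqrt(19017 + (24964 - 132*(74 - 84))) = sqrt(19017 + (24964 - 132*(-10))) = sqrt(19017 + (24964 + 1320)) = sqrt(19017 + 26284) = sqrt(45301)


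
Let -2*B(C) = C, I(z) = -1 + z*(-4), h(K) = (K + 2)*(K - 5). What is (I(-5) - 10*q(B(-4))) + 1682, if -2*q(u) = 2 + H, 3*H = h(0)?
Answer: 5083/3 ≈ 1694.3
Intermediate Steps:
h(K) = (-5 + K)*(2 + K) (h(K) = (2 + K)*(-5 + K) = (-5 + K)*(2 + K))
I(z) = -1 - 4*z
B(C) = -C/2
H = -10/3 (H = (-10 + 0**2 - 3*0)/3 = (-10 + 0 + 0)/3 = (1/3)*(-10) = -10/3 ≈ -3.3333)
q(u) = 2/3 (q(u) = -(2 - 10/3)/2 = -1/2*(-4/3) = 2/3)
(I(-5) - 10*q(B(-4))) + 1682 = ((-1 - 4*(-5)) - 10*2/3) + 1682 = ((-1 + 20) - 20/3) + 1682 = (19 - 20/3) + 1682 = 37/3 + 1682 = 5083/3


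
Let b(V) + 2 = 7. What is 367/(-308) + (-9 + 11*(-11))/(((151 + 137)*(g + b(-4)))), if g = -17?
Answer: -153539/133056 ≈ -1.1539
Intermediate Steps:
b(V) = 5 (b(V) = -2 + 7 = 5)
367/(-308) + (-9 + 11*(-11))/(((151 + 137)*(g + b(-4)))) = 367/(-308) + (-9 + 11*(-11))/(((151 + 137)*(-17 + 5))) = 367*(-1/308) + (-9 - 121)/((288*(-12))) = -367/308 - 130/(-3456) = -367/308 - 130*(-1/3456) = -367/308 + 65/1728 = -153539/133056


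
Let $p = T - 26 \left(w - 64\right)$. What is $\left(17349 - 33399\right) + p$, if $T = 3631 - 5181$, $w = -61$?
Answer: $-14350$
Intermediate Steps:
$T = -1550$ ($T = 3631 - 5181 = -1550$)
$p = 1700$ ($p = -1550 - 26 \left(-61 - 64\right) = -1550 - 26 \left(-125\right) = -1550 - -3250 = -1550 + 3250 = 1700$)
$\left(17349 - 33399\right) + p = \left(17349 - 33399\right) + 1700 = -16050 + 1700 = -14350$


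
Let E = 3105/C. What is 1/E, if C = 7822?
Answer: 7822/3105 ≈ 2.5192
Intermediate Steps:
E = 3105/7822 ≈ 0.39696
1/E = 1/(3105/7822) = 7822/3105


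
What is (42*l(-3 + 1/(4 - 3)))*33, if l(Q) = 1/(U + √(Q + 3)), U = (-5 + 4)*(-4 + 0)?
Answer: 1386/5 ≈ 277.20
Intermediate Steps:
U = 4 (U = -1*(-4) = 4)
l(Q) = 1/(4 + √(3 + Q)) (l(Q) = 1/(4 + √(Q + 3)) = 1/(4 + √(3 + Q)))
(42*l(-3 + 1/(4 - 3)))*33 = (42/(4 + √(3 + (-3 + 1/(4 - 3)))))*33 = (42/(4 + √(3 + (-3 + 1/1))))*33 = (42/(4 + √(3 + (-3 + 1))))*33 = (42/(4 + √(3 - 2)))*33 = (42/(4 + √1))*33 = (42/(4 + 1))*33 = (42/5)*33 = 1386/5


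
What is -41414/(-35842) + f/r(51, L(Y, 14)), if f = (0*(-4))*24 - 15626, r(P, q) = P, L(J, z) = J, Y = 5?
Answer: -278977489/913971 ≈ -305.24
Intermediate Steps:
f = -15626 (f = 0*24 - 15626 = 0 - 15626 = -15626)
-41414/(-35842) + f/r(51, L(Y, 14)) = -41414/(-35842) - 15626/51 = -41414*(-1/35842) - 15626*1/51 = 20707/17921 - 15626/51 = -278977489/913971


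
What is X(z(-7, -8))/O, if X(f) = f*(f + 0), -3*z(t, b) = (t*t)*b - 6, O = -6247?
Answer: -158404/56223 ≈ -2.8174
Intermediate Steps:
z(t, b) = 2 - b*t²/3 (z(t, b) = -((t*t)*b - 6)/3 = -(t²*b - 6)/3 = -(b*t² - 6)/3 = -(-6 + b*t²)/3 = 2 - b*t²/3)
X(f) = f² (X(f) = f*f = f²)
X(z(-7, -8))/O = (2 - ⅓*(-8)*(-7)²)²/(-6247) = (2 - ⅓*(-8)*49)²*(-1/6247) = (2 + 392/3)²*(-1/6247) = (398/3)²*(-1/6247) = (158404/9)*(-1/6247) = -158404/56223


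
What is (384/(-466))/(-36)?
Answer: 16/699 ≈ 0.022890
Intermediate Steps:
(384/(-466))/(-36) = (384*(-1/466))*(-1/36) = -192/233*(-1/36) = 16/699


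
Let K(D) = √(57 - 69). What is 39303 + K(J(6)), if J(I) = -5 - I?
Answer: 39303 + 2*I*√3 ≈ 39303.0 + 3.4641*I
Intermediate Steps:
K(D) = 2*I*√3 (K(D) = √(-12) = 2*I*√3)
39303 + K(J(6)) = 39303 + 2*I*√3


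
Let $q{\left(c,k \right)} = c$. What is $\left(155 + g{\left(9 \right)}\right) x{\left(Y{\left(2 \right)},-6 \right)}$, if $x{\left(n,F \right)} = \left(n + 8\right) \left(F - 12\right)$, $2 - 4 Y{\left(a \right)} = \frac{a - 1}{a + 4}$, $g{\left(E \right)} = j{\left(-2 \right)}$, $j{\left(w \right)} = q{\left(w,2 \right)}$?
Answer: $- \frac{93177}{4} \approx -23294.0$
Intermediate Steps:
$j{\left(w \right)} = w$
$g{\left(E \right)} = -2$
$Y{\left(a \right)} = \frac{1}{2} - \frac{-1 + a}{4 \left(4 + a\right)}$ ($Y{\left(a \right)} = \frac{1}{2} - \frac{\left(a - 1\right) \frac{1}{a + 4}}{4} = \frac{1}{2} - \frac{\left(-1 + a\right) \frac{1}{4 + a}}{4} = \frac{1}{2} - \frac{\frac{1}{4 + a} \left(-1 + a\right)}{4} = \frac{1}{2} - \frac{-1 + a}{4 \left(4 + a\right)}$)
$x{\left(n,F \right)} = \left(-12 + F\right) \left(8 + n\right)$ ($x{\left(n,F \right)} = \left(8 + n\right) \left(-12 + F\right) = \left(-12 + F\right) \left(8 + n\right)$)
$\left(155 + g{\left(9 \right)}\right) x{\left(Y{\left(2 \right)},-6 \right)} = \left(155 - 2\right) \left(-96 - 12 \frac{9 + 2}{4 \left(4 + 2\right)} + 8 \left(-6\right) - 6 \frac{9 + 2}{4 \left(4 + 2\right)}\right) = 153 \left(-96 - 12 \cdot \frac{1}{4} \cdot \frac{1}{6} \cdot 11 - 48 - 6 \cdot \frac{1}{4} \cdot \frac{1}{6} \cdot 11\right) = 153 \left(-96 - \frac{11}{2} - 48 - \frac{11}{4}\right) = 153 \left(- \frac{609}{4}\right) = - \frac{93177}{4}$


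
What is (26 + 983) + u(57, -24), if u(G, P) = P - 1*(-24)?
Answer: 1009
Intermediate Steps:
u(G, P) = 24 + P (u(G, P) = P + 24 = 24 + P)
(26 + 983) + u(57, -24) = (26 + 983) + (24 - 24) = 1009 + 0 = 1009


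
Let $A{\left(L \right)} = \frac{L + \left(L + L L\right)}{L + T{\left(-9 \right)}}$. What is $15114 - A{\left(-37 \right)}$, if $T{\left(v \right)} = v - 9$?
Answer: $\frac{166513}{11} \approx 15138.0$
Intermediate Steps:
$T{\left(v \right)} = -9 + v$
$A{\left(L \right)} = \frac{L^{2} + 2 L}{-18 + L}$ ($A{\left(L \right)} = \frac{L + \left(L + L L\right)}{L - 18} = \frac{L + \left(L + L^{2}\right)}{L - 18} = \frac{L^{2} + 2 L}{-18 + L}$)
$15114 - A{\left(-37 \right)} = 15114 - - \frac{37 \left(2 - 37\right)}{-18 - 37} = 15114 - \left(-37\right) \frac{1}{-55} \left(-35\right) = 15114 - \left(-37\right) \left(- \frac{1}{55}\right) \left(-35\right) = 15114 - - \frac{259}{11} = 15114 + \frac{259}{11} = \frac{166513}{11}$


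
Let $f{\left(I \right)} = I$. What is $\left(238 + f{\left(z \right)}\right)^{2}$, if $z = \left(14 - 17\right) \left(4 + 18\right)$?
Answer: $29584$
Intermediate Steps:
$z = -66$ ($z = \left(-3\right) 22 = -66$)
$\left(238 + f{\left(z \right)}\right)^{2} = \left(238 - 66\right)^{2} = 172^{2} = 29584$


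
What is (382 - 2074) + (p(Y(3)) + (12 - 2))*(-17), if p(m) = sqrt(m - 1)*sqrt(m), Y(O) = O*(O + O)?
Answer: -1862 - 51*sqrt(34) ≈ -2159.4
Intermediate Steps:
Y(O) = 2*O**2 (Y(O) = O*(2*O) = 2*O**2)
p(m) = sqrt(m)*sqrt(-1 + m) (p(m) = sqrt(-1 + m)*sqrt(m) = sqrt(m)*sqrt(-1 + m))
(382 - 2074) + (p(Y(3)) + (12 - 2))*(-17) = (382 - 2074) + (sqrt(2*3**2)*sqrt(-1 + 2*3**2) + (12 - 2))*(-17) = -1692 + (sqrt(2*9)*sqrt(-1 + 2*9) + 10)*(-17) = -1692 + (sqrt(18)*sqrt(-1 + 18) + 10)*(-17) = -1692 + ((3*sqrt(2))*sqrt(17) + 10)*(-17) = -1692 + (3*sqrt(34) + 10)*(-17) = -1692 + (10 + 3*sqrt(34))*(-17) = -1692 + (-170 - 51*sqrt(34)) = -1862 - 51*sqrt(34)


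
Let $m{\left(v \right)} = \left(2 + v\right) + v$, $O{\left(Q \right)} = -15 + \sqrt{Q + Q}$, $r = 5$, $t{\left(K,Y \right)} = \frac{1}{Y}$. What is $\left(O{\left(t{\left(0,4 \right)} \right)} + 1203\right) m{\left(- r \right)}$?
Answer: $-9504 - 4 \sqrt{2} \approx -9509.7$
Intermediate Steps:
$O{\left(Q \right)} = -15 + \sqrt{2} \sqrt{Q}$ ($O{\left(Q \right)} = -15 + \sqrt{2 Q} = -15 + \sqrt{2} \sqrt{Q}$)
$m{\left(v \right)} = 2 + 2 v$
$\left(O{\left(t{\left(0,4 \right)} \right)} + 1203\right) m{\left(- r \right)} = \left(\left(-15 + \sqrt{2} \sqrt{\frac{1}{4}}\right) + 1203\right) \left(2 + 2 \left(\left(-1\right) 5\right)\right) = \left(\left(-15 + \frac{\sqrt{2}}{2}\right) + 1203\right) \left(2 + 2 \left(-5\right)\right) = \left(\left(-15 + \sqrt{2} \cdot \frac{1}{2}\right) + 1203\right) \left(2 - 10\right) = \left(\left(-15 + \frac{\sqrt{2}}{2}\right) + 1203\right) \left(-8\right) = \left(1188 + \frac{\sqrt{2}}{2}\right) \left(-8\right) = -9504 - 4 \sqrt{2}$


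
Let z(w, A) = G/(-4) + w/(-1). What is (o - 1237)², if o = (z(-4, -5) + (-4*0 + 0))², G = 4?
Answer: 1507984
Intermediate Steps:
z(w, A) = -1 - w (z(w, A) = 4/(-4) + w/(-1) = 4*(-¼) + w*(-1) = -1 - w)
o = 9 (o = ((-1 - 1*(-4)) + (-4*0 + 0))² = ((-1 + 4) + (0 + 0))² = (3 + 0)² = 3² = 9)
(o - 1237)² = (9 - 1237)² = (-1228)² = 1507984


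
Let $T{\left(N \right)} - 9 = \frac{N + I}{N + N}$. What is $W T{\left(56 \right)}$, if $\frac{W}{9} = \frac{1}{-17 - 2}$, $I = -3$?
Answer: $- \frac{9549}{2128} \approx -4.4873$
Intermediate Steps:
$W = - \frac{9}{19}$ ($W = \frac{9}{-17 - 2} = \frac{9}{-19} = 9 \left(- \frac{1}{19}\right) = - \frac{9}{19} \approx -0.47368$)
$T{\left(N \right)} = 9 + \frac{-3 + N}{2 N}$ ($T{\left(N \right)} = 9 + \frac{N - 3}{N + N} = 9 + \frac{-3 + N}{2 N}$)
$W T{\left(56 \right)} = - \frac{9 \frac{-3 + 19 \cdot 56}{2 \cdot 56}}{19} = - \frac{9 \cdot \frac{1}{2} \cdot \frac{1}{56} \left(-3 + 1064\right)}{19} = - \frac{9 \cdot \frac{1}{2} \cdot \frac{1}{56} \cdot 1061}{19} = \left(- \frac{9}{19}\right) \frac{1061}{112} = - \frac{9549}{2128}$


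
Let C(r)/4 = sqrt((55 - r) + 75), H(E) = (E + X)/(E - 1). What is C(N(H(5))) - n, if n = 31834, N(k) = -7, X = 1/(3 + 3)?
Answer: -31834 + 4*sqrt(137) ≈ -31787.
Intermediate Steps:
X = 1/6 ≈ 0.16667
H(E) = (1/6 + E)/(-1 + E) (H(E) = (E + 1/6)/(E - 1) = (1/6 + E)/(-1 + E))
C(r) = 4*sqrt(130 - r) (C(r) = 4*sqrt((55 - r) + 75) = 4*sqrt(130 - r))
C(N(H(5))) - n = 4*sqrt(130 - 1*(-7)) - 1*31834 = 4*sqrt(130 + 7) - 31834 = 4*sqrt(137) - 31834 = -31834 + 4*sqrt(137)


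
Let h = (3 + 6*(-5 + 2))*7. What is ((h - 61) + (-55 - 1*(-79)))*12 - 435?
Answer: -2139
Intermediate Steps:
h = -105 (h = (3 + 6*(-3))*7 = (3 - 18)*7 = -15*7 = -105)
((h - 61) + (-55 - 1*(-79)))*12 - 435 = ((-105 - 61) + (-55 - 1*(-79)))*12 - 435 = (-166 + (-55 + 79))*12 - 435 = (-166 + 24)*12 - 435 = -142*12 - 435 = -1704 - 435 = -2139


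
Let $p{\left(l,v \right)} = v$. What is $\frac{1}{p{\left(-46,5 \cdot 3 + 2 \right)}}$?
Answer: $\frac{1}{17} \approx 0.058824$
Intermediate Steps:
$\frac{1}{p{\left(-46,5 \cdot 3 + 2 \right)}} = \frac{1}{5 \cdot 3 + 2} = \frac{1}{15 + 2} = \frac{1}{17}$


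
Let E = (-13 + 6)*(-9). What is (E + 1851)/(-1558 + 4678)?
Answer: 319/520 ≈ 0.61346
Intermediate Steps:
E = 63 (E = -7*(-9) = 63)
(E + 1851)/(-1558 + 4678) = (63 + 1851)/(-1558 + 4678) = 1914/3120 = 1914*(1/3120) = 319/520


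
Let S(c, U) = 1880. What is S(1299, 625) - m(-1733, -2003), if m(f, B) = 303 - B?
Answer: -426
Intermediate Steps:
S(1299, 625) - m(-1733, -2003) = 1880 - (303 - 1*(-2003)) = 1880 - (303 + 2003) = 1880 - 1*2306 = 1880 - 2306 = -426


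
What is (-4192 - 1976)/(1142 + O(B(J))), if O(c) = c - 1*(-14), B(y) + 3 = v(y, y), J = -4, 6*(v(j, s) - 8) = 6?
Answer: -3084/581 ≈ -5.3081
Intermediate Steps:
v(j, s) = 9 (v(j, s) = 8 + (1/6)*6 = 8 + 1 = 9)
B(y) = 6 (B(y) = -3 + 9 = 6)
O(c) = 14 + c (O(c) = c + 14 = 14 + c)
(-4192 - 1976)/(1142 + O(B(J))) = (-4192 - 1976)/(1142 + (14 + 6)) = -6168/(1142 + 20) = -6168/1162 = -6168*1/1162 = -3084/581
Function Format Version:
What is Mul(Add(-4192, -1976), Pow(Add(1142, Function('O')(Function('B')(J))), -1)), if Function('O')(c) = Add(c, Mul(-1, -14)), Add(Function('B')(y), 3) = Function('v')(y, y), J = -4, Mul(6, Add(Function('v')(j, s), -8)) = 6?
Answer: Rational(-3084, 581) ≈ -5.3081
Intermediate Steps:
Function('v')(j, s) = 9 (Function('v')(j, s) = Add(8, Mul(Rational(1, 6), 6)) = Add(8, 1) = 9)
Function('B')(y) = 6 (Function('B')(y) = Add(-3, 9) = 6)
Function('O')(c) = Add(14, c) (Function('O')(c) = Add(c, 14) = Add(14, c))
Mul(Add(-4192, -1976), Pow(Add(1142, Function('O')(Function('B')(J))), -1)) = Mul(Add(-4192, -1976), Pow(Add(1142, Add(14, 6)), -1)) = Mul(-6168, Pow(Add(1142, 20), -1)) = Mul(-6168, Pow(1162, -1)) = Mul(-6168, Rational(1, 1162)) = Rational(-3084, 581)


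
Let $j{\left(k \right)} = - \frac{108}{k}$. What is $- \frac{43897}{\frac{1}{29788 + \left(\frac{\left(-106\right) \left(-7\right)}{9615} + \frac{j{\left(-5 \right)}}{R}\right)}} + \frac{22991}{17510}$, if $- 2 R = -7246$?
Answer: $- \frac{159518538468494098001}{121992677790} \approx -1.3076 \cdot 10^{9}$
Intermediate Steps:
$R = 3623$ ($R = \left(- \frac{1}{2}\right) \left(-7246\right) = 3623$)
$- \frac{43897}{\frac{1}{29788 + \left(\frac{\left(-106\right) \left(-7\right)}{9615} + \frac{j{\left(-5 \right)}}{R}\right)}} + \frac{22991}{17510} = - \frac{43897}{\frac{1}{29788 + \left(\frac{\left(-106\right) \left(-7\right)}{9615} + \frac{\left(-108\right) \frac{1}{-5}}{3623}\right)}} + \frac{22991}{17510} = - \frac{43897}{\frac{1}{29788 + \left(742 \cdot \frac{1}{9615} + \left(-108\right) \left(- \frac{1}{5}\right) \frac{1}{3623}\right)}} + 22991 \cdot \frac{1}{17510} = - \frac{43897}{\frac{1}{29788 + \left(\frac{742}{9615} + \frac{108}{5} \cdot \frac{1}{3623}\right)}} + \frac{22991}{17510} = - \frac{43897}{\frac{1}{29788 + \left(\frac{742}{9615} + \frac{108}{18115}\right)}} + \frac{22991}{17510} = - \frac{43897}{\frac{1}{29788 + \frac{579190}{6967029}}} + \frac{22991}{17510} = - \frac{43897}{\frac{1}{\frac{207534439042}{6967029}}} + \frac{22991}{17510} = - \frac{43897}{\frac{6967029}{207534439042}} + \frac{22991}{17510} = \left(-43897\right) \frac{207534439042}{6967029} + \frac{22991}{17510} = - \frac{9110139270626674}{6967029} + \frac{22991}{17510} = - \frac{159518538468494098001}{121992677790}$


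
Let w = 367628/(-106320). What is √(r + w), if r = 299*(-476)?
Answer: I*√25138459130415/13290 ≈ 377.26*I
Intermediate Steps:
w = -91907/26580 (w = 367628*(-1/106320) = -91907/26580 ≈ -3.4577)
r = -142324
√(r + w) = √(-142324 - 91907/26580) = √(-3783063827/26580) = I*√25138459130415/13290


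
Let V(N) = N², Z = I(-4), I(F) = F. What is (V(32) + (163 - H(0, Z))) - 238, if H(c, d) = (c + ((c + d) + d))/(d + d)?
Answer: 948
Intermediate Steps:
Z = -4
H(c, d) = (2*c + 2*d)/(2*d) (H(c, d) = (c + (c + 2*d))/((2*d)) = (2*c + 2*d)*(1/(2*d)) = (2*c + 2*d)/(2*d))
(V(32) + (163 - H(0, Z))) - 238 = (32² + (163 - (0 - 4)/(-4))) - 238 = (1024 + (163 - (-1)*(-4)/4)) - 238 = (1024 + (163 - 1*1)) - 238 = (1024 + (163 - 1)) - 238 = (1024 + 162) - 238 = 1186 - 238 = 948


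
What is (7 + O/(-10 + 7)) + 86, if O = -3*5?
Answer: 98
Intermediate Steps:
O = -15
(7 + O/(-10 + 7)) + 86 = (7 - 15/(-10 + 7)) + 86 = (7 - 15/(-3)) + 86 = (7 - 15*(-⅓)) + 86 = (7 + 5) + 86 = 12 + 86 = 98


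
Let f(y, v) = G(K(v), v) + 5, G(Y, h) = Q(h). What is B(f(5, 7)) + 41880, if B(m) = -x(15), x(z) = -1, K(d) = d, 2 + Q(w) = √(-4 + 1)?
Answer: 41881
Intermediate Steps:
Q(w) = -2 + I*√3 (Q(w) = -2 + √(-4 + 1) = -2 + √(-3) = -2 + I*√3)
G(Y, h) = -2 + I*√3
f(y, v) = 3 + I*√3 (f(y, v) = (-2 + I*√3) + 5 = 3 + I*√3)
B(m) = 1 (B(m) = -1*(-1) = 1)
B(f(5, 7)) + 41880 = 1 + 41880 = 41881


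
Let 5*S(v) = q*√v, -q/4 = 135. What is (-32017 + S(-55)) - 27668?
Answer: -59685 - 108*I*√55 ≈ -59685.0 - 800.95*I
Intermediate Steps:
q = -540 (q = -4*135 = -540)
S(v) = -108*√v (S(v) = (-540*√v)/5 = -108*√v)
(-32017 + S(-55)) - 27668 = (-32017 - 108*I*√55) - 27668 = -59685 - 108*I*√55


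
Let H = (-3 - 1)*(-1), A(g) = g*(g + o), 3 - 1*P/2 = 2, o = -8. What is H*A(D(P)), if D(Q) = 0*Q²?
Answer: 0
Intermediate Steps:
P = 2 (P = 6 - 2*2 = 6 - 4 = 2)
D(Q) = 0
A(g) = g*(-8 + g) (A(g) = g*(g - 8) = g*(-8 + g))
H = 4 (H = -4*(-1) = 4)
H*A(D(P)) = 4*(0*(-8 + 0)) = 4*(0*(-8)) = 4*0 = 0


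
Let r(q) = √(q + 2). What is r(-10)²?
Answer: -8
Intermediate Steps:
r(q) = √(2 + q)
r(-10)² = (√(2 - 10))² = (√(-8))² = (2*I*√2)² = -8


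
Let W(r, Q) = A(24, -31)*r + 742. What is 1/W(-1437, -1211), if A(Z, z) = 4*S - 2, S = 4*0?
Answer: 1/3616 ≈ 0.00027655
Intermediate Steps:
S = 0
A(Z, z) = -2 (A(Z, z) = 4*0 - 2 = 0 - 2 = -2)
W(r, Q) = 742 - 2*r (W(r, Q) = -2*r + 742 = 742 - 2*r)
1/W(-1437, -1211) = 1/(742 - 2*(-1437)) = 1/(742 + 2874) = 1/3616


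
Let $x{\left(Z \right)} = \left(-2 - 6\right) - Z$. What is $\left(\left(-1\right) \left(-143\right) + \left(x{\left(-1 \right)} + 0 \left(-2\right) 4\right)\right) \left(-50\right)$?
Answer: $-6800$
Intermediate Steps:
$x{\left(Z \right)} = -8 - Z$ ($x{\left(Z \right)} = \left(-2 - 6\right) - Z = -8 - Z$)
$\left(\left(-1\right) \left(-143\right) + \left(x{\left(-1 \right)} + 0 \left(-2\right) 4\right)\right) \left(-50\right) = \left(\left(-1\right) \left(-143\right) + \left(\left(-8 - -1\right) + 0 \left(-2\right) 4\right)\right) \left(-50\right) = \left(143 + \left(\left(-8 + 1\right) + 0 \cdot 4\right)\right) \left(-50\right) = \left(143 + \left(-7 + 0\right)\right) \left(-50\right) = \left(143 - 7\right) \left(-50\right) = 136 \left(-50\right) = -6800$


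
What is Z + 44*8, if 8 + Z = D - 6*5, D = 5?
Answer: 319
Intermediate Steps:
Z = -33 (Z = -8 + (5 - 6*5) = -8 + (5 - 30) = -8 - 25 = -33)
Z + 44*8 = -33 + 44*8 = -33 + 352 = 319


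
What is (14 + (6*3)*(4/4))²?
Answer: 1024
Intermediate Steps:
(14 + (6*3)*(4/4))² = (14 + 18*(4*(¼)))² = (14 + 18*1)² = (14 + 18)² = 32² = 1024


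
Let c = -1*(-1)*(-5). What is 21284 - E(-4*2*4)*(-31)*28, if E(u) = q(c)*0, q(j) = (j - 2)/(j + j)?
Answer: 21284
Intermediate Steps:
c = -5 (c = 1*(-5) = -5)
q(j) = (-2 + j)/(2*j) (q(j) = (-2 + j)/((2*j)) = (-2 + j)*(1/(2*j)) = (-2 + j)/(2*j))
E(u) = 0 (E(u) = ((1/2)*(-2 - 5)/(-5))*0 = ((1/2)*(-1/5)*(-7))*0 = (7/10)*0 = 0)
21284 - E(-4*2*4)*(-31)*28 = 21284 - 0*(-31)*28 = 21284 - 0*28 = 21284 - 1*0 = 21284 + 0 = 21284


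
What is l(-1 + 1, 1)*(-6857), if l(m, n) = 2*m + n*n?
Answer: -6857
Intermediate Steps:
l(m, n) = n**2 + 2*m (l(m, n) = 2*m + n**2 = n**2 + 2*m)
l(-1 + 1, 1)*(-6857) = (1**2 + 2*(-1 + 1))*(-6857) = (1 + 2*0)*(-6857) = (1 + 0)*(-6857) = 1*(-6857) = -6857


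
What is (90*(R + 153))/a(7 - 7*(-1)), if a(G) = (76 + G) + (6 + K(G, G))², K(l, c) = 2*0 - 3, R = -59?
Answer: 940/11 ≈ 85.455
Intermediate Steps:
K(l, c) = -3 (K(l, c) = 0 - 3 = -3)
a(G) = 85 + G (a(G) = (76 + G) + (6 - 3)² = (76 + G) + 3² = (76 + G) + 9 = 85 + G)
(90*(R + 153))/a(7 - 7*(-1)) = (90*(-59 + 153))/(85 + (7 - 7*(-1))) = (90*94)/(85 + (7 + 7)) = 8460/(85 + 14) = 8460/99 = 8460*(1/99) = 940/11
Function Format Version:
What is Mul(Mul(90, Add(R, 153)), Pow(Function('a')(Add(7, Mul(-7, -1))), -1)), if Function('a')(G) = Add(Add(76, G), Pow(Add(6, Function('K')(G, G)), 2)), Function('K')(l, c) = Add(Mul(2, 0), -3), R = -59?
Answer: Rational(940, 11) ≈ 85.455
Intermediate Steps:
Function('K')(l, c) = -3 (Function('K')(l, c) = Add(0, -3) = -3)
Function('a')(G) = Add(85, G) (Function('a')(G) = Add(Add(76, G), Pow(Add(6, -3), 2)) = Add(Add(76, G), Pow(3, 2)) = Add(Add(76, G), 9) = Add(85, G))
Mul(Mul(90, Add(R, 153)), Pow(Function('a')(Add(7, Mul(-7, -1))), -1)) = Mul(Mul(90, Add(-59, 153)), Pow(Add(85, Add(7, Mul(-7, -1))), -1)) = Mul(Mul(90, 94), Pow(Add(85, Add(7, 7)), -1)) = Mul(8460, Pow(Add(85, 14), -1)) = Mul(8460, Pow(99, -1)) = Mul(8460, Rational(1, 99)) = Rational(940, 11)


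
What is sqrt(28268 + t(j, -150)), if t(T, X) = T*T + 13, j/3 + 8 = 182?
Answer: sqrt(300765) ≈ 548.42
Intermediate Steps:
j = 522 (j = -24 + 3*182 = -24 + 546 = 522)
t(T, X) = 13 + T**2 (t(T, X) = T**2 + 13 = 13 + T**2)
sqrt(28268 + t(j, -150)) = sqrt(28268 + (13 + 522**2)) = sqrt(28268 + (13 + 272484)) = sqrt(28268 + 272497) = sqrt(300765)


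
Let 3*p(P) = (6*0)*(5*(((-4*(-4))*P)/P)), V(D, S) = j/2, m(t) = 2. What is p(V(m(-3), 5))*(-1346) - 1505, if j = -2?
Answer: -1505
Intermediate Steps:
V(D, S) = -1 (V(D, S) = -2/2 = -2*½ = -1)
p(P) = 0 (p(P) = ((6*0)*(5*(((-4*(-4))*P)/P)))/3 = (0*(5*((16*P)/P)))/3 = (0*(5*16))/3 = (0*80)/3 = (⅓)*0 = 0)
p(V(m(-3), 5))*(-1346) - 1505 = 0*(-1346) - 1505 = 0 - 1505 = -1505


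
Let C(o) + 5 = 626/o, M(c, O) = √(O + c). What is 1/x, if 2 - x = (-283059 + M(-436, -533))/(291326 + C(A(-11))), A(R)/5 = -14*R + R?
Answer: 128929998764587847/383133105149113114 + 148931025815*I*√969/383133105149113114 ≈ 0.33651 + 1.21e-5*I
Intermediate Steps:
A(R) = -65*R (A(R) = 5*(-14*R + R) = 5*(-13*R) = -65*R)
C(o) = -5 + 626/o
x = 618977467/208295141 - 715*I*√969/208295141 (x = 2 - (-283059 + √(-533 - 436))/(291326 + (-5 + 626/((-65*(-11))))) = 2 - (-283059 + √(-969))/(291326 + (-5 + 626/715)) = 2 - (-283059 + I*√969)/(291326 + (-5 + 626*(1/715))) = 2 - (-283059 + I*√969)/(291326 + (-5 + 626/715)) = 2 - (-283059 + I*√969)/(291326 - 2949/715) = 2 - (-283059 + I*√969)/208295141/715 = 2 - (-283059 + I*√969)*715/208295141 = 2 - (-202387185/208295141 + 715*I*√969/208295141) = 2 + (202387185/208295141 - 715*I*√969/208295141) = 618977467/208295141 - 715*I*√969/208295141 ≈ 2.9716 - 0.00010685*I)
1/x = 1/(618977467/208295141 - 715*I*√969/208295141)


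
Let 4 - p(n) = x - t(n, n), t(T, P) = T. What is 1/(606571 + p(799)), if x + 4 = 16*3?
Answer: 1/607330 ≈ 1.6466e-6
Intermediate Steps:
x = 44 (x = -4 + 16*3 = -4 + 48 = 44)
p(n) = -40 + n (p(n) = 4 - (44 - n) = 4 + (-44 + n) = -40 + n)
1/(606571 + p(799)) = 1/(606571 + (-40 + 799)) = 1/(606571 + 759) = 1/607330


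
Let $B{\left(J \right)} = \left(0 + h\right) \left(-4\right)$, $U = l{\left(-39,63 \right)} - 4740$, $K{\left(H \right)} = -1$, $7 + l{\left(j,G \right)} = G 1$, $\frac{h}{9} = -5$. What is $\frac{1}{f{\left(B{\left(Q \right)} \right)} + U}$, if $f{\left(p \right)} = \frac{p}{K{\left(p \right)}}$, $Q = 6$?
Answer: $- \frac{1}{4864} \approx -0.00020559$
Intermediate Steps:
$h = -45$ ($h = 9 \left(-5\right) = -45$)
$l{\left(j,G \right)} = -7 + G$ ($l{\left(j,G \right)} = -7 + G 1 = -7 + G$)
$U = -4684$ ($U = \left(-7 + 63\right) - 4740 = 56 - 4740 = -4684$)
$B{\left(J \right)} = 180$ ($B{\left(J \right)} = \left(0 - 45\right) \left(-4\right) = \left(-45\right) \left(-4\right) = 180$)
$f{\left(p \right)} = - p$ ($f{\left(p \right)} = \frac{p}{-1} = p \left(-1\right) = - p$)
$\frac{1}{f{\left(B{\left(Q \right)} \right)} + U} = \frac{1}{\left(-1\right) 180 - 4684} = \frac{1}{-180 - 4684} = \frac{1}{-4864} = - \frac{1}{4864}$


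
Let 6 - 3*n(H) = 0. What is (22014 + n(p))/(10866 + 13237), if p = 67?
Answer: 22016/24103 ≈ 0.91341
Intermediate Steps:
n(H) = 2 (n(H) = 2 - 1/3*0 = 2 + 0 = 2)
(22014 + n(p))/(10866 + 13237) = (22014 + 2)/(10866 + 13237) = 22016/24103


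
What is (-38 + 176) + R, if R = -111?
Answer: 27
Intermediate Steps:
(-38 + 176) + R = (-38 + 176) - 111 = 138 - 111 = 27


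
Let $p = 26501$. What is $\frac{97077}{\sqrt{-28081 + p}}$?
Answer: $- \frac{97077 i \sqrt{395}}{790} \approx - 2442.2 i$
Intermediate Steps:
$\frac{97077}{\sqrt{-28081 + p}} = \frac{97077}{\sqrt{-28081 + 26501}} = \frac{97077}{\sqrt{-1580}} = \frac{97077}{2 i \sqrt{395}} = 97077 \left(- \frac{i \sqrt{395}}{790}\right) = - \frac{97077 i \sqrt{395}}{790}$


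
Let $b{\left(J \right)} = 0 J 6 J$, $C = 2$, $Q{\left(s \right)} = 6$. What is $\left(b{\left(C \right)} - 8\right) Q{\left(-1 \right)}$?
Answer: $-48$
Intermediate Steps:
$b{\left(J \right)} = 0$ ($b{\left(J \right)} = 0 \cdot 6 J = 0$)
$\left(b{\left(C \right)} - 8\right) Q{\left(-1 \right)} = \left(0 - 8\right) 6 = \left(-8\right) 6 = -48$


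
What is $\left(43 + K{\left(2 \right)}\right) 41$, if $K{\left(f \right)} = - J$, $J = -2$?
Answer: $1845$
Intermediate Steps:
$K{\left(f \right)} = 2$ ($K{\left(f \right)} = \left(-1\right) \left(-2\right) = 2$)
$\left(43 + K{\left(2 \right)}\right) 41 = \left(43 + 2\right) 41 = 45 \cdot 41 = 1845$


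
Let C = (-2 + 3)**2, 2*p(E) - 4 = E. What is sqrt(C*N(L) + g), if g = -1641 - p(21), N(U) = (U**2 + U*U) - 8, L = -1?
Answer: I*sqrt(6638)/2 ≈ 40.737*I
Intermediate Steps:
p(E) = 2 + E/2
C = 1 (C = 1**2 = 1)
N(U) = -8 + 2*U**2 (N(U) = (U**2 + U**2) - 8 = 2*U**2 - 8 = -8 + 2*U**2)
g = -3307/2 (g = -1641 - (2 + (1/2)*21) = -1641 - (2 + 21/2) = -1641 - 1*25/2 = -1641 - 25/2 = -3307/2 ≈ -1653.5)
sqrt(C*N(L) + g) = sqrt(1*(-8 + 2*(-1)**2) - 3307/2) = sqrt(1*(-8 + 2*1) - 3307/2) = sqrt(1*(-8 + 2) - 3307/2) = sqrt(1*(-6) - 3307/2) = sqrt(-6 - 3307/2) = sqrt(-3319/2) = I*sqrt(6638)/2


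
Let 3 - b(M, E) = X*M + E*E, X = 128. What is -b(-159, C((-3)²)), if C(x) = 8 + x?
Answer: -20066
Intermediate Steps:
b(M, E) = 3 - E² - 128*M (b(M, E) = 3 - (128*M + E*E) = 3 - (128*M + E²) = 3 - (E² + 128*M) = 3 + (-E² - 128*M) = 3 - E² - 128*M)
-b(-159, C((-3)²)) = -(3 - (8 + (-3)²)² - 128*(-159)) = -(3 - (8 + 9)² + 20352) = -(3 - 1*17² + 20352) = -(3 - 1*289 + 20352) = -(3 - 289 + 20352) = -1*20066 = -20066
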